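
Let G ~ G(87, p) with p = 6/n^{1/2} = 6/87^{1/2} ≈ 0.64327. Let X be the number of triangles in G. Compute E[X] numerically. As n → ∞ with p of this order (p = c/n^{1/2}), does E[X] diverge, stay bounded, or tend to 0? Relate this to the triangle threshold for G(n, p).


Number of potential triangles: C(87, 3) = 105995.
Each occurs with probability p³ ≈ (0.64327)³ ≈ 2.6617966e-01.
By linearity: E[X] = C(87, 3)·p³ ≈ 105995 · 2.6617966e-01 ≈ 28213.71347.
Since α = 1/2 < 1, p = c/n^{1/2} ≫ 1/n is above the triangle threshold p ~ 1/n. Asymptotically E[X] ~ (c³/6)·n^{3(1−α)} = (6³/6)·n^{1.5} → ∞; triangles are abundant w.h.p.

E[X] ≈ 28213.71347; in regime p = Θ(1/n^{1/2}) E[X] diverges (above the triangle threshold p ~ 1/n).


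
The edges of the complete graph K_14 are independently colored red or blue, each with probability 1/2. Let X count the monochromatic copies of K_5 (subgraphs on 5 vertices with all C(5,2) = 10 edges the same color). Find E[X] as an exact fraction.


Let X = Σ_S X_S over the C(14, 5) = 2002 subsets S of size 5, where X_S = 1 if the K_5 on S is monochromatic.
For a fixed S, the K_5 on S has C(5, 2) = 10 edges. P[all 10 edges red] = (1/2)^10, and likewise for blue, so P[monochromatic] = 2·(1/2)^10 = 2^{1 − 10} = 1/512.
By linearity: E[X] = C(14, 5) · 2^{1 − 10} = 2002 · 1/512 = 1001/256.
Numerically: E[X] ≈ 3.9102.

E[X] = C(14,5)·2^(1−C(5,2)) = 1001/256 ≈ 3.9102.


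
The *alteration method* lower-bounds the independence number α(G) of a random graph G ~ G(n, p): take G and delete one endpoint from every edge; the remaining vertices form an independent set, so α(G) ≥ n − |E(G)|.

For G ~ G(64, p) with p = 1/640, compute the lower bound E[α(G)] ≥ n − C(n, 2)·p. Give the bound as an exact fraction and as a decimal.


E[|E(G)|] = C(64, 2)·p = 2016 · (1/640) = 63/20.
E[α(G)] ≥ n − E[|E(G)|] = 64 − 63/20 = 1217/20.
Numerically: ≈ 60.8500.
(This is only a lower bound; the true E[α(G)] may be larger.)

E[α(G)] ≥ 1217/20 ≈ 60.8500.


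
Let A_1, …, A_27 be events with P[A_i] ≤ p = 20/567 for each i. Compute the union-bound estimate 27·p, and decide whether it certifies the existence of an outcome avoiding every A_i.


Union bound: P[∪_{i=1}^{27} A_i] ≤ Σ_i P[A_i] ≤ 27·p = 27·(20/567) = 20/21.
Numerically: 20/21 ≈ 0.9523810.
Is 20/21 < 1? YES.
Since P[∪ A_i] ≤ 20/21 < 1, the complement has P[∩ A_i^c] ≥ 1 − 20/21 = 1/21 > 0, so some outcome avoids every A_i.

27·p = 20/21 ≈ 0.9523810; existence CERTIFIED by the union bound.


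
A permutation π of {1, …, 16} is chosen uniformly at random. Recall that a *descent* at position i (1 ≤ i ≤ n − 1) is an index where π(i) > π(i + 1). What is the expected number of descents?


Write X = Σ X_I over i = 1, …, 15, with X_I the indicator of one descent.
There are 15 indicators.
For each fixed i, the pair (π(i), π(i+1)) is a uniformly random ordered pair of distinct values from {1, …, 16}; by symmetry P[π(i) > π(i+1)] = 1/2.
By linearity: E[X] = 15 · (1/2) = (16 − 1) · (1/2) = 15/2 ≈ 7.50000.

E[X] = 15/2 = 7.50000.


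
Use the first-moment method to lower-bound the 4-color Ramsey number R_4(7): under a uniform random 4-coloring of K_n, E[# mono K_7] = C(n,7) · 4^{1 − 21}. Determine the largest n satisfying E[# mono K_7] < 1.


We need C(n, 7) · 4^{1 − 21} < 1, i.e. C(n, 7) < 4^{21 − 1} = 1099511627776.
Check values of n near the boundary:
  n = 176: C(176, 7) = 919790691600; 919790691600 < 1099511627776? YES
  n = 177: C(177, 7) = 957664425960; 957664425960 < 1099511627776? YES
  n = 178: C(178, 7) = 996867063280; 996867063280 < 1099511627776? YES
  n = 179: C(179, 7) = 1037437234460; 1037437234460 < 1099511627776? YES
  n = 180: C(180, 7) = 1079414463600; 1079414463600 < 1099511627776? YES
  n = 181: C(181, 7) = 1122839183400; 1122839183400 < 1099511627776? NO
The largest n with C(n, 7) < 1099511627776 is n = 180 (where E[X] = 67463403975/68719476736 ≈ 0.9817217). Hence R_4(7) > 180, i.e. R_4(7) ≥ 181.

Largest n = 180; hence R_4(7) > 180.


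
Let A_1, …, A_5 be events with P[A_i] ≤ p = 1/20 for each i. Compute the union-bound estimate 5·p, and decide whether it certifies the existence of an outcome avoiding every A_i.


Union bound: P[∪_{i=1}^{5} A_i] ≤ Σ_i P[A_i] ≤ 5·p = 5·(1/20) = 1/4.
Numerically: 1/4 ≈ 0.250.
Is 1/4 < 1? YES.
Since P[∪ A_i] ≤ 1/4 < 1, the complement has P[∩ A_i^c] ≥ 1 − 1/4 = 3/4 > 0, so some outcome avoids every A_i.

5·p = 1/4 ≈ 0.250; existence CERTIFIED by the union bound.


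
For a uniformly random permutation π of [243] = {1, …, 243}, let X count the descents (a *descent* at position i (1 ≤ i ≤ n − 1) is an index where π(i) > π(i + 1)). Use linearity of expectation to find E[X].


Write X = Σ X_I over i = 1, …, 242, with X_I the indicator of one descent.
There are 242 indicators.
For each fixed i, the pair (π(i), π(i+1)) is a uniformly random ordered pair of distinct values from {1, …, 243}; by symmetry P[π(i) > π(i+1)] = 1/2.
By linearity: E[X] = 242 · (1/2) = (243 − 1) · (1/2) = 121 ≈ 121.000.

E[X] = 121 = 121.000.


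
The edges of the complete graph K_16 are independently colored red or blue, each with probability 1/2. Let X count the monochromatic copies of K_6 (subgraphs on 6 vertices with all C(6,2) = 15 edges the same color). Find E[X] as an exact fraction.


Let X = Σ_S X_S over the C(16, 6) = 8008 subsets S of size 6, where X_S = 1 if the K_6 on S is monochromatic.
For a fixed S, the K_6 on S has C(6, 2) = 15 edges. P[all 15 edges red] = (1/2)^15, and likewise for blue, so P[monochromatic] = 2·(1/2)^15 = 2^{1 − 15} = 1/16384.
Summing: E[X] = C(16, 6) · 2^{1 − 15} = 8008 · 1/16384 = 1001/2048.
Numerically: E[X] ≈ 0.489.

E[X] = C(16,6)·2^(1−C(6,2)) = 1001/2048 ≈ 0.489.


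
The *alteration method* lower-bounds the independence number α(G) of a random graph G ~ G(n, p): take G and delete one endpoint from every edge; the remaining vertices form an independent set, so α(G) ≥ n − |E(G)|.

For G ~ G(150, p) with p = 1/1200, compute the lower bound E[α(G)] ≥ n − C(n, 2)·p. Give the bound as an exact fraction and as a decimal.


E[|E(G)|] = C(150, 2)·p = 11175 · (1/1200) = 149/16.
E[α(G)] ≥ n − E[|E(G)|] = 150 − 149/16 = 2251/16.
Numerically: ≈ 140.688.
(This is only a lower bound; the true E[α(G)] may be larger.)

E[α(G)] ≥ 2251/16 ≈ 140.688.


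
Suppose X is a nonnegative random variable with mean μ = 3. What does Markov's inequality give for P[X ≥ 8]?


μ = E[X] = 3, a = 8.
Markov: P[X ≥ 8] ≤ μ/a = (3)/8 = 3/8.
Numerically: ≈ 0.37500.
(Since a = 8 > μ = 3.00000, the bound 3/8 is < 1 and informative.)

P[X ≥ 8] ≤ 3/8 ≈ 0.37500.


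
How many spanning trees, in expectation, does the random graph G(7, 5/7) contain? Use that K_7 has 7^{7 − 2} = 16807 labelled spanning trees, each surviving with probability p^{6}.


K_7 has 7^{7 − 2} = 16807 labelled spanning trees.
For each such spanning tree H, let X_H = 1 if all 6 edges of H are present in G. Then P[X_H = 1] = p^{6} = (5/7)^{6} = 15625/117649.
Summing the indicators: E[X] = Σ_H E[X_H] = 16807 · p^{6} = 16807 · 15625/117649 = 15625/7.
Numerically: E[X] ≈ 2.23e+03.

E[X] = 16807 · (5/7)^{6} = 15625/7 ≈ 2.23e+03.


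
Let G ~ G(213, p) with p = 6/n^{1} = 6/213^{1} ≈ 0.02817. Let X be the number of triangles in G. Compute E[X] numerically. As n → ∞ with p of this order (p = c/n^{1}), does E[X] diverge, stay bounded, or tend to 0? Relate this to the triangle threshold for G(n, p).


Number of potential triangles: C(213, 3) = 1587986.
Each occurs with probability p³ ≈ (0.02817)³ ≈ 2.235193e-05.
By linearity: E[X] = C(213, 3)·p³ ≈ 1587986 · 2.235193e-05 ≈ 35.4945.
Here α = 1, so p = 6/n is exactly at the triangle threshold p ~ 1/n. Asymptotically E[X] → c³/6 = 6³/6 = 36 ≈ 36.0000, a bounded constant. In this regime the triangle count is asymptotically Poisson(c³/6).

E[X] ≈ 35.4945; in regime p = Θ(1/n^{1}) E[X] stays bounded (at the triangle threshold p ~ 1/n).


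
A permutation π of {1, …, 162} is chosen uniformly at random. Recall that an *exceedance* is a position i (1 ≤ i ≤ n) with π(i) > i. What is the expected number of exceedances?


Write X = Σ_{i=1}^{162} X_i, where X_i = 1_{π(i) > i}.
For each fixed i, π(i) is uniform over {1, …, 162} (marginal of a uniform permutation), so P[π(i) > i] = (n − i)/n. Summing: Σ_{i=1}^{162} (n − i)/n = (0 + 1 + … + 161)/162 = 162(162 − 1)/(2·162) = (162 − 1)/2.
Hence E[X] = Σ_{i=1}^{162} (162 − i)/162 = 161/2 ≈ 80.500.

E[X] = 161/2 = 80.500.


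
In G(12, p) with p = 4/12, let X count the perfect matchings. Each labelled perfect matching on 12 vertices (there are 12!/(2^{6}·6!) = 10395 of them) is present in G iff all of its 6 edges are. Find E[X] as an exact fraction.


K_12 has 12!/(2^{6}·6!) = 10395 labelled perfect matchings.
For each such perfect matching H, let X_H = 1 if all 6 edges of H are present in G. Then P[X_H = 1] = p^{6} = (1/3)^{6} = 1/729.
Summing the indicators: E[X] = Σ_H E[X_H] = 10395 · p^{6} = 10395 · 1/729 = 385/27.
Numerically: E[X] ≈ 14.26.

E[X] = 10395 · (1/3)^{6} = 385/27 ≈ 14.26.


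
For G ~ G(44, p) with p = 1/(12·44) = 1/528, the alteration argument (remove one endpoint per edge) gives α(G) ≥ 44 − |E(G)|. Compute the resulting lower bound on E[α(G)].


E[|E(G)|] = C(44, 2)·p = 946 · (1/528) = 43/24.
E[α(G)] ≥ n − E[|E(G)|] = 44 − 43/24 = 1013/24.
Numerically: ≈ 42.2083.
(This is only a lower bound; the true E[α(G)] may be larger.)

E[α(G)] ≥ 1013/24 ≈ 42.2083.


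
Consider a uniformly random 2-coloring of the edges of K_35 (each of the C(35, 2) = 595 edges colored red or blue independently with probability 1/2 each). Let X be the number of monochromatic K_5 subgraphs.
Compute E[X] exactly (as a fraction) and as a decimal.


Let X = Σ_S X_S over the C(35, 5) = 324632 subsets S of size 5, where X_S = 1 if the K_5 on S is monochromatic.
For a fixed S, the K_5 on S has C(5, 2) = 10 edges. P[all 10 edges red] = (1/2)^10, and likewise for blue, so P[monochromatic] = 2·(1/2)^10 = 2^{1 − 10} = 1/512.
By linearity: E[X] = C(35, 5) · 2^{1 − 10} = 324632 · 1/512 = 40579/64.
Numerically: E[X] ≈ 634.047.

E[X] = C(35,5)·2^(1−C(5,2)) = 40579/64 ≈ 634.047.


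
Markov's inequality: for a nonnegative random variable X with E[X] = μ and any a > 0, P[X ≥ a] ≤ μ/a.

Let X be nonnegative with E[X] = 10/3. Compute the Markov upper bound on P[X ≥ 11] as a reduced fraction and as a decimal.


μ = E[X] = 10/3, a = 11.
Markov: P[X ≥ 11] ≤ μ/a = (10/3)/11 = 10/33.
Numerically: ≈ 0.303030.
(Since a = 11 > μ = 3.333333, the bound 10/33 is < 1 and informative.)

P[X ≥ 11] ≤ 10/33 ≈ 0.303030.


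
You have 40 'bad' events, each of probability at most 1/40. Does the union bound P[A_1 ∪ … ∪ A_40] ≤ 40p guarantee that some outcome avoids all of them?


Union bound: P[∪_{i=1}^{40} A_i] ≤ Σ_i P[A_i] ≤ 40·p = 40·(1/40) = 1.
Numerically: 1 ≈ 1.0000.
Is 1 < 1? NO.
Since the bound 1 is ≥ 1, the union bound is uninformative here; it does NOT by itself certify existence.

40·p = 1 ≈ 1.0000; existence NOT certified by the union bound.


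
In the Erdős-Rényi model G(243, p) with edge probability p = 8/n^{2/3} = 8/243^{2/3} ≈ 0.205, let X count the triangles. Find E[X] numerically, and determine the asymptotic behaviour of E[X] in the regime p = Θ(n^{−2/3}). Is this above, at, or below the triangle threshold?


Number of potential triangles: C(243, 3) = 2362041.
Each occurs with probability p³ ≈ (0.205)³ ≈ 8.67076e-03.
By linearity: E[X] = C(243, 3)·p³ ≈ 2362041 · 8.67076e-03 ≈ 20480.702.
Since α = 2/3 < 1, p = c/n^{2/3} ≫ 1/n is above the triangle threshold p ~ 1/n. Asymptotically E[X] ~ (c³/6)·n^{3(1−α)} = (8³/6)·n^{1} → ∞; triangles are abundant w.h.p.

E[X] ≈ 20480.702; in regime p = Θ(1/n^{2/3}) E[X] diverges (above the triangle threshold p ~ 1/n).


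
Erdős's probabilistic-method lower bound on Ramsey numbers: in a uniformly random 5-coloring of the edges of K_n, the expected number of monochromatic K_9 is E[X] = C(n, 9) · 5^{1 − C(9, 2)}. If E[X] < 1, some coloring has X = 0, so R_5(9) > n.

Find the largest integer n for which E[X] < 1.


We need C(n, 9) · 5^{1 − 36} < 1, i.e. C(n, 9) < 5^{36 − 1} = 2910383045673370361328125.
Check values of n near the boundary:
  n = 2165: C(2165, 9) = 2832220612024886803272630; 2832220612024886803272630 < 2910383045673370361328125? YES
  n = 2166: C(2166, 9) = 2844037944203015677277940; 2844037944203015677277940 < 2910383045673370361328125? YES
  n = 2167: C(2167, 9) = 2855899084841489792706810; 2855899084841489792706810 < 2910383045673370361328125? YES
  n = 2168: C(2168, 9) = 2867804175977929537095120; 2867804175977929537095120 < 2910383045673370361328125? YES
  n = 2169: C(2169, 9) = 2879753360044504243499683; 2879753360044504243499683 < 2910383045673370361328125? YES
  n = 2170: C(2170, 9) = 2891746779868845075610510; 2891746779868845075610510 < 2910383045673370361328125? YES
  n = 2171: C(2171, 9) = 2903784578674959601827205; 2903784578674959601827205 < 2910383045673370361328125? YES
  n = 2172: C(2172, 9) = 2915866900084148060642020; 2915866900084148060642020 < 2910383045673370361328125? NO
  n = 2173: C(2173, 9) = 2927993888115921319674265; 2927993888115921319674265 < 2910383045673370361328125? NO
  n = 2174: C(2174, 9) = 2940165687188920530702934; 2940165687188920530702934 < 2910383045673370361328125? NO
The largest n with C(n, 9) < 2910383045673370361328125 is n = 2171 (where E[X] = 580756915734991920365441/582076609134674072265625 ≈ 0.9977328). Hence R_5(9) > 2171, i.e. R_5(9) ≥ 2172.

Largest n = 2171; hence R_5(9) > 2171.


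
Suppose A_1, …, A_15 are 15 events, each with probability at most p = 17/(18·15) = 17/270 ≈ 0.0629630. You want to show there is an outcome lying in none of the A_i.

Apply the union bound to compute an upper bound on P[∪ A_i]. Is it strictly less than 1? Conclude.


Union bound: P[∪_{i=1}^{15} A_i] ≤ Σ_i P[A_i] ≤ 15·p = 15·(17/270) = 17/18.
Numerically: 17/18 ≈ 0.9444444.
Is 17/18 < 1? YES.
Since P[∪ A_i] ≤ 17/18 < 1, the complement has P[∩ A_i^c] ≥ 1 − 17/18 = 1/18 > 0, so some outcome avoids every A_i.

15·p = 17/18 ≈ 0.9444444; existence CERTIFIED by the union bound.


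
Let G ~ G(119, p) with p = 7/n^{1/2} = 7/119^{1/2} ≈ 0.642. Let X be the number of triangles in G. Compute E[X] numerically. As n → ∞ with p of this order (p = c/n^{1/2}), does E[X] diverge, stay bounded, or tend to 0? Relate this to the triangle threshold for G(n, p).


Number of potential triangles: C(119, 3) = 273819.
Each occurs with probability p³ ≈ (0.642)³ ≈ 2.64225e-01.
By linearity: E[X] = C(119, 3)·p³ ≈ 273819 · 2.64225e-01 ≈ 72349.787.
Since α = 1/2 < 1, p = c/n^{1/2} ≫ 1/n is above the triangle threshold p ~ 1/n. Asymptotically E[X] ~ (c³/6)·n^{3(1−α)} = (7³/6)·n^{1.5} → ∞; triangles are abundant w.h.p.

E[X] ≈ 72349.787; in regime p = Θ(1/n^{1/2}) E[X] diverges (above the triangle threshold p ~ 1/n).


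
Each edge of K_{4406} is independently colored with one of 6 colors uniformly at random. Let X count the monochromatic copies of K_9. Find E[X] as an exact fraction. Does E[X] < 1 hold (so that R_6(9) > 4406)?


E[X] = C(4406, 9) · 6^{1 − 36} = 1710356485221788389505285700 · 6^{−35} = 1710356485221788389505285700/1719070799748422591028658176.
As a reduced fraction: E[X] = 142529707101815699125440475/143255899979035215919054848 ≈ 0.994931.
Is E[X] < 1? YES.
Since E[X] < 1, there exists a 6-coloring of K_{4406} with no monochromatic K_9; hence R_6(9) > 4406.

E[X] = 142529707101815699125440475/143255899979035215919054848 ≈ 0.994931; E[X] < 1, so R_6(9) > 4406.


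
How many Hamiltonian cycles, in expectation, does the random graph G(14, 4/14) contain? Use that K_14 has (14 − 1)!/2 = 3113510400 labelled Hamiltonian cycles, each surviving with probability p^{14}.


K_14 has (14 − 1)!/2 = 3113510400 labelled Hamiltonian cycles.
For each such Hamiltonian cycle H, let X_H = 1 if all 14 edges of H are present in G. Then P[X_H = 1] = p^{14} = (2/7)^{14} = 16384/678223072849.
Summing the indicators: E[X] = Σ_H E[X_H] = 3113510400 · p^{14} = 3113510400 · 16384/678223072849 = 7287393484800/96889010407.
Numerically: E[X] ≈ 75.2.

E[X] = 3113510400 · (2/7)^{14} = 7287393484800/96889010407 ≈ 75.2.


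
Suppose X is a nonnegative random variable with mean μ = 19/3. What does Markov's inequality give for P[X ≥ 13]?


μ = E[X] = 19/3, a = 13.
Markov: P[X ≥ 13] ≤ μ/a = (19/3)/13 = 19/39.
Numerically: ≈ 0.487.
(Since a = 13 > μ = 6.333, the bound 19/39 is < 1 and informative.)

P[X ≥ 13] ≤ 19/39 ≈ 0.487.


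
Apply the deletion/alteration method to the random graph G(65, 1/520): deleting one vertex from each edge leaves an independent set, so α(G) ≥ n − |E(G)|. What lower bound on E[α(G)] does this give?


E[|E(G)|] = C(65, 2)·p = 2080 · (1/520) = 4.
E[α(G)] ≥ n − E[|E(G)|] = 65 − 4 = 61.
Numerically: ≈ 61.000000.
(This is only a lower bound; the true E[α(G)] may be larger.)

E[α(G)] ≥ 61 ≈ 61.000000.


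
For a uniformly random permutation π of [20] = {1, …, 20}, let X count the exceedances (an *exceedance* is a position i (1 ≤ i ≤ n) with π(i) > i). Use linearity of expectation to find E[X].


Write X = Σ_{i=1}^{20} X_i, where X_i = 1_{π(i) > i}.
For each fixed i, π(i) is uniform over {1, …, 20} (marginal of a uniform permutation), so P[π(i) > i] = (n − i)/n. Summing: Σ_{i=1}^{20} (n − i)/n = (0 + 1 + … + 19)/20 = 20(20 − 1)/(2·20) = (20 − 1)/2.
Hence E[X] = Σ_{i=1}^{20} (20 − i)/20 = 19/2 ≈ 9.5000.

E[X] = 19/2 = 9.5000.


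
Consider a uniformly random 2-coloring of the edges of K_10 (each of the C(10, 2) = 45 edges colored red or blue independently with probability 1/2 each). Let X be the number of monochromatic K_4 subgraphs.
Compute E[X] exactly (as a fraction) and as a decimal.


Let X = Σ_S X_S over the C(10, 4) = 210 subsets S of size 4, where X_S = 1 if the K_4 on S is monochromatic.
For a fixed S, the K_4 on S has C(4, 2) = 6 edges. P[all 6 edges red] = (1/2)^6, and likewise for blue, so P[monochromatic] = 2·(1/2)^6 = 2^{1 − 6} = 1/32.
By linearity: E[X] = C(10, 4) · 2^{1 − 6} = 210 · 1/32 = 105/16.
Numerically: E[X] ≈ 6.56250.

E[X] = C(10,4)·2^(1−C(4,2)) = 105/16 ≈ 6.56250.


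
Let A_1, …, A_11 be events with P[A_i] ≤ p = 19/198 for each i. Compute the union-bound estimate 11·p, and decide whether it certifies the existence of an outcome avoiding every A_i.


Union bound: P[∪_{i=1}^{11} A_i] ≤ Σ_i P[A_i] ≤ 11·p = 11·(19/198) = 19/18.
Numerically: 19/18 ≈ 1.0556.
Is 19/18 < 1? NO.
Since the bound 19/18 is ≥ 1, the union bound is uninformative here; it does NOT by itself certify existence.

11·p = 19/18 ≈ 1.0556; existence NOT certified by the union bound.


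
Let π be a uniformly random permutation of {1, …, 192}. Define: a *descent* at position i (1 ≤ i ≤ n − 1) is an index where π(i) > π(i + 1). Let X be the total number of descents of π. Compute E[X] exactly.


Write X = Σ X_I over i = 1, …, 191, with X_I the indicator of one descent.
There are 191 indicators.
For each fixed i, the pair (π(i), π(i+1)) is a uniformly random ordered pair of distinct values from {1, …, 192}; by symmetry P[π(i) > π(i+1)] = 1/2.
By linearity: E[X] = 191 · (1/2) = (192 − 1) · (1/2) = 191/2 ≈ 95.500000.

E[X] = 191/2 = 95.500000.


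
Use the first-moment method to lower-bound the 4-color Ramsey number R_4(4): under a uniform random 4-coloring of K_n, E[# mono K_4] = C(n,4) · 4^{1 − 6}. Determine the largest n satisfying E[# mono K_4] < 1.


We need C(n, 4) · 4^{1 − 6} < 1, i.e. C(n, 4) < 4^{6 − 1} = 1024.
Check values of n near the boundary:
  n = 10: C(10, 4) = 210; 210 < 1024? YES
  n = 11: C(11, 4) = 330; 330 < 1024? YES
  n = 12: C(12, 4) = 495; 495 < 1024? YES
  n = 13: C(13, 4) = 715; 715 < 1024? YES
  n = 14: C(14, 4) = 1001; 1001 < 1024? YES
  n = 15: C(15, 4) = 1365; 1365 < 1024? NO
  n = 16: C(16, 4) = 1820; 1820 < 1024? NO
  n = 17: C(17, 4) = 2380; 2380 < 1024? NO
The largest n with C(n, 4) < 1024 is n = 14 (where E[X] = 1001/1024 ≈ 0.977539). Hence R_4(4) > 14, i.e. R_4(4) ≥ 15.

Largest n = 14; hence R_4(4) > 14.


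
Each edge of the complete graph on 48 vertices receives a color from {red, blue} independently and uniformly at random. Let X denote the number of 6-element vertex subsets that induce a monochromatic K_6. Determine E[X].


Let X = Σ_S X_S over the C(48, 6) = 12271512 subsets S of size 6, where X_S = 1 if the K_6 on S is monochromatic.
For a fixed S, the K_6 on S has C(6, 2) = 15 edges. P[all 15 edges red] = (1/2)^15, and likewise for blue, so P[monochromatic] = 2·(1/2)^15 = 2^{1 − 15} = 1/16384.
By linearity: E[X] = C(48, 6) · 2^{1 − 15} = 12271512 · 1/16384 = 1533939/2048.
Numerically: E[X] ≈ 748.99365.

E[X] = C(48,6)·2^(1−C(6,2)) = 1533939/2048 ≈ 748.99365.


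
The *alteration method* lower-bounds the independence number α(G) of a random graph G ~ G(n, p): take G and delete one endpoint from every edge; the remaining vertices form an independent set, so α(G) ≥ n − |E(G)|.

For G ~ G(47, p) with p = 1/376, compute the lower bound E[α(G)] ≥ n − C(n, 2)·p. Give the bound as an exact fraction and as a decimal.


E[|E(G)|] = C(47, 2)·p = 1081 · (1/376) = 23/8.
E[α(G)] ≥ n − E[|E(G)|] = 47 − 23/8 = 353/8.
Numerically: ≈ 44.12500.
(This is only a lower bound; the true E[α(G)] may be larger.)

E[α(G)] ≥ 353/8 ≈ 44.12500.


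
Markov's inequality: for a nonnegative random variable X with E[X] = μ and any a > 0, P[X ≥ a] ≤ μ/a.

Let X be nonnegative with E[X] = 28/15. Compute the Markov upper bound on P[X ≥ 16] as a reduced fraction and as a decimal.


μ = E[X] = 28/15, a = 16.
Markov: P[X ≥ 16] ≤ μ/a = (28/15)/16 = 7/60.
Numerically: ≈ 0.116667.
(Since a = 16 > μ = 1.866667, the bound 7/60 is < 1 and informative.)

P[X ≥ 16] ≤ 7/60 ≈ 0.116667.


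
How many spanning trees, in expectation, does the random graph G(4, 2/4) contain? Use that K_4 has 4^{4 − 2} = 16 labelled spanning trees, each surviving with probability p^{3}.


K_4 has 4^{4 − 2} = 16 labelled spanning trees.
For each such spanning tree H, let X_H = 1 if all 3 edges of H are present in G. Then P[X_H = 1] = p^{3} = (1/2)^{3} = 1/8.
By linearity of expectation: E[X] = Σ_H E[X_H] = 16 · p^{3} = 16 · 1/8 = 2.
Numerically: E[X] ≈ 2.

E[X] = 16 · (1/2)^{3} = 2 ≈ 2.


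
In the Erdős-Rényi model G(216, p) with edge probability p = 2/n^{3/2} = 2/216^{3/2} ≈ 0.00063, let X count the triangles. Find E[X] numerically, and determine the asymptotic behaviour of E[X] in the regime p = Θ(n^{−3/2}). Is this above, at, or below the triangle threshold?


Number of potential triangles: C(216, 3) = 1656360.
Each occurs with probability p³ ≈ (0.00063)³ ≈ 2.50062e-10.
By linearity: E[X] = C(216, 3)·p³ ≈ 1656360 · 2.50062e-10 ≈ 0.000.
Since α = 3/2 > 1, p = c/n^{3/2} = o(1/n) is below the triangle threshold p ~ 1/n. Asymptotically E[X] ~ (c³/6)·n^{3(1−α)} = (2³/6)·n^{-1.5} → 0, so by Markov's inequality G has no triangles w.h.p.

E[X] ≈ 0.000; in regime p = Θ(1/n^{3/2}) E[X] tends to 0 (below the triangle threshold p ~ 1/n).


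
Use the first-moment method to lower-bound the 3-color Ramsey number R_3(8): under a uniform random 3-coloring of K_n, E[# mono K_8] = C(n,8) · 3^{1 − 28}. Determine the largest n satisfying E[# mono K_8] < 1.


We need C(n, 8) · 3^{1 − 28} < 1, i.e. C(n, 8) < 3^{28 − 1} = 7625597484987.
Check values of n near the boundary:
  n = 151: C(151, 8) = 5551321138650; 5551321138650 < 7625597484987? YES
  n = 152: C(152, 8) = 5859727868575; 5859727868575 < 7625597484987? YES
  n = 153: C(153, 8) = 6183023199255; 6183023199255 < 7625597484987? YES
  n = 154: C(154, 8) = 6521818990995; 6521818990995 < 7625597484987? YES
  n = 155: C(155, 8) = 6876747915675; 6876747915675 < 7625597484987? YES
  n = 156: C(156, 8) = 7248464019225; 7248464019225 < 7625597484987? YES
  n = 157: C(157, 8) = 7637643295425; 7637643295425 < 7625597484987? NO
  n = 158: C(158, 8) = 8044984271181; 8044984271181 < 7625597484987? NO
The largest n with C(n, 8) < 7625597484987 is n = 156 (where E[X] = 805384891025/847288609443 ≈ 0.950544). Hence R_3(8) > 156, i.e. R_3(8) ≥ 157.

Largest n = 156; hence R_3(8) > 156.


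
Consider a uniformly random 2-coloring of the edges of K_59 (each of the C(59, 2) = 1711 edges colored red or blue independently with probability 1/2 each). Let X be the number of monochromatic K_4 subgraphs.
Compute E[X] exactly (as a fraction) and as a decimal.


Let X = Σ_S X_S over the C(59, 4) = 455126 subsets S of size 4, where X_S = 1 if the K_4 on S is monochromatic.
For a fixed S, the K_4 on S has C(4, 2) = 6 edges. P[all 6 edges red] = (1/2)^6, and likewise for blue, so P[monochromatic] = 2·(1/2)^6 = 2^{1 − 6} = 1/32.
Summing: E[X] = C(59, 4) · 2^{1 − 6} = 455126 · 1/32 = 227563/16.
Numerically: E[X] ≈ 14222.688.

E[X] = C(59,4)·2^(1−C(4,2)) = 227563/16 ≈ 14222.688.


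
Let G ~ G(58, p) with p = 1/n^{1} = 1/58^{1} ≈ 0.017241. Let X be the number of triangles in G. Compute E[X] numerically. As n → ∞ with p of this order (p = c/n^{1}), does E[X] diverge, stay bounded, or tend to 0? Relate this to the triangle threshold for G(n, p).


Number of potential triangles: C(58, 3) = 30856.
Each occurs with probability p³ ≈ (0.017241)³ ≈ 5.1252614e-06.
By linearity: E[X] = C(58, 3)·p³ ≈ 30856 · 5.1252614e-06 ≈ 0.15815.
Here α = 1, so p = 1/n is exactly at the triangle threshold p ~ 1/n. Asymptotically E[X] → c³/6 = 1³/6 = 1/6 ≈ 0.16667, a bounded constant. In this regime the triangle count is asymptotically Poisson(c³/6).

E[X] ≈ 0.15815; in regime p = Θ(1/n^{1}) E[X] stays bounded (at the triangle threshold p ~ 1/n).


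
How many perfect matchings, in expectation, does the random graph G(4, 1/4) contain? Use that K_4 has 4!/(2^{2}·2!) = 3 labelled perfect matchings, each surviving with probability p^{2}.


K_4 has 4!/(2^{2}·2!) = 3 labelled perfect matchings.
For each such perfect matching H, let X_H = 1 if all 2 edges of H are present in G. Then P[X_H = 1] = p^{2} = (1/4)^{2} = 1/16.
Summing the indicators: E[X] = Σ_H E[X_H] = 3 · p^{2} = 3 · 1/16 = 3/16.
Numerically: E[X] ≈ 0.188.

E[X] = 3 · (1/4)^{2} = 3/16 ≈ 0.188.


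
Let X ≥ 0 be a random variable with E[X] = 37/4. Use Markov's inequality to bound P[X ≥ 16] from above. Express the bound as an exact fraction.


μ = E[X] = 37/4, a = 16.
Markov: P[X ≥ 16] ≤ μ/a = (37/4)/16 = 37/64.
Numerically: ≈ 0.5781.
(Since a = 16 > μ = 9.2500, the bound 37/64 is < 1 and informative.)

P[X ≥ 16] ≤ 37/64 ≈ 0.5781.


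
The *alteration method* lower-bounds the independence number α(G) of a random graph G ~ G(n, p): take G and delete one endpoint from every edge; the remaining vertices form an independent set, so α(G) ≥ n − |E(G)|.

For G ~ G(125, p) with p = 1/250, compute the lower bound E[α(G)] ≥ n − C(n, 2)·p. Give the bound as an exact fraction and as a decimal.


E[|E(G)|] = C(125, 2)·p = 7750 · (1/250) = 31.
E[α(G)] ≥ n − E[|E(G)|] = 125 − 31 = 94.
Numerically: ≈ 94.00000.
(This is only a lower bound; the true E[α(G)] may be larger.)

E[α(G)] ≥ 94 ≈ 94.00000.


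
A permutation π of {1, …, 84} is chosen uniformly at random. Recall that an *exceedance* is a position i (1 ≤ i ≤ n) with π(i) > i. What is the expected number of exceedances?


Write X = Σ_{i=1}^{84} X_i, where X_i = 1_{π(i) > i}.
For each fixed i, π(i) is uniform over {1, …, 84} (marginal of a uniform permutation), so P[π(i) > i] = (n − i)/n. Summing: Σ_{i=1}^{84} (n − i)/n = (0 + 1 + … + 83)/84 = 84(84 − 1)/(2·84) = (84 − 1)/2.
Hence E[X] = Σ_{i=1}^{84} (84 − i)/84 = 83/2 ≈ 41.50000.

E[X] = 83/2 = 41.50000.


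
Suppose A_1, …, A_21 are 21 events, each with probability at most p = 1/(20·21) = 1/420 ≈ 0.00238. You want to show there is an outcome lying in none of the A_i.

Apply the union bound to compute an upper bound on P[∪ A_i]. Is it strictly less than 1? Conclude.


Union bound: P[∪_{i=1}^{21} A_i] ≤ Σ_i P[A_i] ≤ 21·p = 21·(1/420) = 1/20.
Numerically: 1/20 ≈ 0.05000.
Is 1/20 < 1? YES.
Since P[∪ A_i] ≤ 1/20 < 1, the complement has P[∩ A_i^c] ≥ 1 − 1/20 = 19/20 > 0, so some outcome avoids every A_i.

21·p = 1/20 ≈ 0.05000; existence CERTIFIED by the union bound.


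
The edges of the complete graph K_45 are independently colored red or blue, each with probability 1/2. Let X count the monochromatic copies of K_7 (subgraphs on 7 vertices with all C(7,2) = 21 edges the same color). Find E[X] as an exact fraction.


Let X = Σ_S X_S over the C(45, 7) = 45379620 subsets S of size 7, where X_S = 1 if the K_7 on S is monochromatic.
For a fixed S, the K_7 on S has C(7, 2) = 21 edges. P[all 21 edges red] = (1/2)^21, and likewise for blue, so P[monochromatic] = 2·(1/2)^21 = 2^{1 − 21} = 1/1048576.
By linearity: E[X] = C(45, 7) · 2^{1 − 21} = 45379620 · 1/1048576 = 11344905/262144.
Numerically: E[X] ≈ 43.277.

E[X] = C(45,7)·2^(1−C(7,2)) = 11344905/262144 ≈ 43.277.


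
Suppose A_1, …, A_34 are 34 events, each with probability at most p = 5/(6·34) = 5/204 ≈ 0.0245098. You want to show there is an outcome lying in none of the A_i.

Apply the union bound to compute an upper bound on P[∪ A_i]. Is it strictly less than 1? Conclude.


Union bound: P[∪_{i=1}^{34} A_i] ≤ Σ_i P[A_i] ≤ 34·p = 34·(5/204) = 5/6.
Numerically: 5/6 ≈ 0.8333333.
Is 5/6 < 1? YES.
Since P[∪ A_i] ≤ 5/6 < 1, the complement has P[∩ A_i^c] ≥ 1 − 5/6 = 1/6 > 0, so some outcome avoids every A_i.

34·p = 5/6 ≈ 0.8333333; existence CERTIFIED by the union bound.


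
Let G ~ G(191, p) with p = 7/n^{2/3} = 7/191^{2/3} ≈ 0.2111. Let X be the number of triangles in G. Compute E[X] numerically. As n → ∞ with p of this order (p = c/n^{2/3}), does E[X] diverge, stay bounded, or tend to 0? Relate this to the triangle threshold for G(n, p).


Number of potential triangles: C(191, 3) = 1143135.
Each occurs with probability p³ ≈ (0.2111)³ ≈ 9.402155e-03.
By linearity: E[X] = C(191, 3)·p³ ≈ 1143135 · 9.402155e-03 ≈ 10747.9319.
Since α = 2/3 < 1, p = c/n^{2/3} ≫ 1/n is above the triangle threshold p ~ 1/n. Asymptotically E[X] ~ (c³/6)·n^{3(1−α)} = (7³/6)·n^{1} → ∞; triangles are abundant w.h.p.

E[X] ≈ 10747.9319; in regime p = Θ(1/n^{2/3}) E[X] diverges (above the triangle threshold p ~ 1/n).


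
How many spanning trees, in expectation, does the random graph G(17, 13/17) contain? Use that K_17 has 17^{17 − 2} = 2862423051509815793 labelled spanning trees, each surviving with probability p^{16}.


K_17 has 17^{17 − 2} = 2862423051509815793 labelled spanning trees.
For each such spanning tree H, let X_H = 1 if all 16 edges of H are present in G. Then P[X_H = 1] = p^{16} = (13/17)^{16} = 665416609183179841/48661191875666868481.
Summing the indicators: E[X] = Σ_H E[X_H] = 2862423051509815793 · p^{16} = 2862423051509815793 · 665416609183179841/48661191875666868481 = 665416609183179841/17.
Numerically: E[X] ≈ 3.914e+16.

E[X] = 2862423051509815793 · (13/17)^{16} = 665416609183179841/17 ≈ 3.914e+16.


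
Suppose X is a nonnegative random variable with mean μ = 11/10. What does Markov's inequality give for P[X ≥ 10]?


μ = E[X] = 11/10, a = 10.
Markov: P[X ≥ 10] ≤ μ/a = (11/10)/10 = 11/100.
Numerically: ≈ 0.110000.
(Since a = 10 > μ = 1.100000, the bound 11/100 is < 1 and informative.)

P[X ≥ 10] ≤ 11/100 ≈ 0.110000.


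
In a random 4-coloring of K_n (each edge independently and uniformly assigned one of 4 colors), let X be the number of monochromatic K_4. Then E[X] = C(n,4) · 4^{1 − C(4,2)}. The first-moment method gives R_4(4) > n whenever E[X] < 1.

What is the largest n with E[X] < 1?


We need C(n, 4) · 4^{1 − 6} < 1, i.e. C(n, 4) < 4^{6 − 1} = 1024.
Check values of n near the boundary:
  n = 12: C(12, 4) = 495; 495 < 1024? YES
  n = 13: C(13, 4) = 715; 715 < 1024? YES
  n = 14: C(14, 4) = 1001; 1001 < 1024? YES
  n = 15: C(15, 4) = 1365; 1365 < 1024? NO
  n = 16: C(16, 4) = 1820; 1820 < 1024? NO
  n = 17: C(17, 4) = 2380; 2380 < 1024? NO
The largest n with C(n, 4) < 1024 is n = 14 (where E[X] = 1001/1024 ≈ 0.9775). Hence R_4(4) > 14, i.e. R_4(4) ≥ 15.

Largest n = 14; hence R_4(4) > 14.


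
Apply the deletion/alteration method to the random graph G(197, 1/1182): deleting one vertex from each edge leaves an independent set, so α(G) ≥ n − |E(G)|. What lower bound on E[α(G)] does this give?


E[|E(G)|] = C(197, 2)·p = 19306 · (1/1182) = 49/3.
E[α(G)] ≥ n − E[|E(G)|] = 197 − 49/3 = 542/3.
Numerically: ≈ 180.6667.
(This is only a lower bound; the true E[α(G)] may be larger.)

E[α(G)] ≥ 542/3 ≈ 180.6667.


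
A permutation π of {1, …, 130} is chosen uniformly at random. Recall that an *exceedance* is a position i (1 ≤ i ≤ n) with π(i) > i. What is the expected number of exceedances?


Write X = Σ_{i=1}^{130} X_i, where X_i = 1_{π(i) > i}.
For each fixed i, π(i) is uniform over {1, …, 130} (marginal of a uniform permutation), so P[π(i) > i] = (n − i)/n. Summing: Σ_{i=1}^{130} (n − i)/n = (0 + 1 + … + 129)/130 = 130(130 − 1)/(2·130) = (130 − 1)/2.
Hence E[X] = Σ_{i=1}^{130} (130 − i)/130 = 129/2 ≈ 64.50000.

E[X] = 129/2 = 64.50000.


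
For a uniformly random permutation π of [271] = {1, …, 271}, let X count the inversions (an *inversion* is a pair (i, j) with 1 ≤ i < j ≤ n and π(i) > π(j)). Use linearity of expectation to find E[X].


Write X = Σ X_I over the C(271, 2) = 36585 pairs i < j, with X_I the indicator of one inversion.
There are 36585 indicators.
For each fixed pair i < j, the values π(i) and π(j) are two distinct elements of {1, …, 271} in uniformly random order; by symmetry P[π(i) > π(j)] = 1/2.
By linearity: E[X] = 36585 · (1/2) = C(271, 2) · (1/2) = 36585/2 = 36585/2 ≈ 18292.500000.

E[X] = 36585/2 = 18292.500000.


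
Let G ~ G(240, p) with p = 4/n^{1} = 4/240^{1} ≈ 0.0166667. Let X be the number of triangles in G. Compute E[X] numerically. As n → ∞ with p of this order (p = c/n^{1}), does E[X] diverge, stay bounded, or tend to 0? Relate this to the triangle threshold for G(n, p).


Number of potential triangles: C(240, 3) = 2275280.
Each occurs with probability p³ ≈ (0.0166667)³ ≈ 4.62962963e-06.
By linearity: E[X] = C(240, 3)·p³ ≈ 2275280 · 4.62962963e-06 ≈ 10.533704.
Here α = 1, so p = 4/n is exactly at the triangle threshold p ~ 1/n. Asymptotically E[X] → c³/6 = 4³/6 = 32/3 ≈ 10.666667, a bounded constant. In this regime the triangle count is asymptotically Poisson(c³/6).

E[X] ≈ 10.533704; in regime p = Θ(1/n^{1}) E[X] stays bounded (at the triangle threshold p ~ 1/n).


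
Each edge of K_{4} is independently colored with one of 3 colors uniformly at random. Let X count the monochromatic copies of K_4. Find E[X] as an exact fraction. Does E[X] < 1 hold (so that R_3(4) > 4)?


E[X] = C(4, 4) · 3^{1 − 6} = 1 · 3^{−5} = 1/243.
As a reduced fraction: E[X] = 1/243 ≈ 0.004.
Is E[X] < 1? YES.
Since E[X] < 1, there exists a 3-coloring of K_{4} with no monochromatic K_4; hence R_3(4) > 4.

E[X] = 1/243 ≈ 0.004; E[X] < 1, so R_3(4) > 4.


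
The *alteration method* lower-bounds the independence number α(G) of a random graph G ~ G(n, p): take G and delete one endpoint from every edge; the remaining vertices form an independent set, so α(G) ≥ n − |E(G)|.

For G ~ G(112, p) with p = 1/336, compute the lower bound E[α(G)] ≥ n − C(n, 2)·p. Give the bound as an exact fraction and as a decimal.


E[|E(G)|] = C(112, 2)·p = 6216 · (1/336) = 37/2.
E[α(G)] ≥ n − E[|E(G)|] = 112 − 37/2 = 187/2.
Numerically: ≈ 93.5000.
(This is only a lower bound; the true E[α(G)] may be larger.)

E[α(G)] ≥ 187/2 ≈ 93.5000.


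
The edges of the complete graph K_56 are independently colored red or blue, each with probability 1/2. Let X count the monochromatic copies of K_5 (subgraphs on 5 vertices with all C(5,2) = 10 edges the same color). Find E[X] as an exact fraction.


Let X = Σ_S X_S over the C(56, 5) = 3819816 subsets S of size 5, where X_S = 1 if the K_5 on S is monochromatic.
For a fixed S, the K_5 on S has C(5, 2) = 10 edges. P[all 10 edges red] = (1/2)^10, and likewise for blue, so P[monochromatic] = 2·(1/2)^10 = 2^{1 − 10} = 1/512.
By linearity: E[X] = C(56, 5) · 2^{1 − 10} = 3819816 · 1/512 = 477477/64.
Numerically: E[X] ≈ 7460.578125.

E[X] = C(56,5)·2^(1−C(5,2)) = 477477/64 ≈ 7460.578125.


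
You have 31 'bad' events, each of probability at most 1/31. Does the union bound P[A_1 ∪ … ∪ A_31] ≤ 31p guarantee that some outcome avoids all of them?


Union bound: P[∪_{i=1}^{31} A_i] ≤ Σ_i P[A_i] ≤ 31·p = 31·(1/31) = 1.
Numerically: 1 ≈ 1.000000.
Is 1 < 1? NO.
Since the bound 1 is ≥ 1, the union bound is uninformative here; it does NOT by itself certify existence.

31·p = 1 ≈ 1.000000; existence NOT certified by the union bound.


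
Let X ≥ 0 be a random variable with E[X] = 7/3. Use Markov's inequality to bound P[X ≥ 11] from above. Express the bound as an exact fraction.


μ = E[X] = 7/3, a = 11.
Markov: P[X ≥ 11] ≤ μ/a = (7/3)/11 = 7/33.
Numerically: ≈ 0.21212.
(Since a = 11 > μ = 2.33333, the bound 7/33 is < 1 and informative.)

P[X ≥ 11] ≤ 7/33 ≈ 0.21212.


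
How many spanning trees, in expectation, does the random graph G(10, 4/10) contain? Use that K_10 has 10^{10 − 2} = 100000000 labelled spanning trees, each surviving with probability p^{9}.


K_10 has 10^{10 − 2} = 100000000 labelled spanning trees.
For each such spanning tree H, let X_H = 1 if all 9 edges of H are present in G. Then P[X_H = 1] = p^{9} = (2/5)^{9} = 512/1953125.
By linearity: E[X] = Σ_H E[X_H] = 100000000 · p^{9} = 100000000 · 512/1953125 = 131072/5.
Numerically: E[X] ≈ 2.62e+04.

E[X] = 100000000 · (2/5)^{9} = 131072/5 ≈ 2.62e+04.


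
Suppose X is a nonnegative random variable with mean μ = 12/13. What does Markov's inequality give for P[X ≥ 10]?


μ = E[X] = 12/13, a = 10.
Markov: P[X ≥ 10] ≤ μ/a = (12/13)/10 = 6/65.
Numerically: ≈ 0.092308.
(Since a = 10 > μ = 0.923077, the bound 6/65 is < 1 and informative.)

P[X ≥ 10] ≤ 6/65 ≈ 0.092308.


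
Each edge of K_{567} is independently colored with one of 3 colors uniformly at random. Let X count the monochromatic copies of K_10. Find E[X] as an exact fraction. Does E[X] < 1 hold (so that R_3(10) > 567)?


E[X] = C(567, 10) · 3^{1 − 45} = 873787071273467749398 · 3^{−44} = 873787071273467749398/984770902183611232881.
As a reduced fraction: E[X] = 10787494707079848758/12157665459056928801 ≈ 0.8872998.
Is E[X] < 1? YES.
Since E[X] < 1, there exists a 3-coloring of K_{567} with no monochromatic K_10; hence R_3(10) > 567.

E[X] = 10787494707079848758/12157665459056928801 ≈ 0.8872998; E[X] < 1, so R_3(10) > 567.


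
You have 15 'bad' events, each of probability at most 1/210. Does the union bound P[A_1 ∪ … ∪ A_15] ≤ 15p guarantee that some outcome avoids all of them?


Union bound: P[∪_{i=1}^{15} A_i] ≤ Σ_i P[A_i] ≤ 15·p = 15·(1/210) = 1/14.
Numerically: 1/14 ≈ 0.071429.
Is 1/14 < 1? YES.
Since P[∪ A_i] ≤ 1/14 < 1, the complement has P[∩ A_i^c] ≥ 1 − 1/14 = 13/14 > 0, so some outcome avoids every A_i.

15·p = 1/14 ≈ 0.071429; existence CERTIFIED by the union bound.


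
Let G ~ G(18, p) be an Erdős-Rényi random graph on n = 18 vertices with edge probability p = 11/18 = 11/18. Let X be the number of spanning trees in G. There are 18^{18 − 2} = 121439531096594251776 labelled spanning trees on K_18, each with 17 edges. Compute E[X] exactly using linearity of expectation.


K_18 has 18^{18 − 2} = 121439531096594251776 labelled spanning trees.
For each such spanning tree H, let X_H = 1 if all 17 edges of H are present in G. Then P[X_H = 1] = p^{17} = (11/18)^{17} = 505447028499293771/2185911559738696531968.
By linearity of expectation: E[X] = Σ_H E[X_H] = 121439531096594251776 · p^{17} = 121439531096594251776 · 505447028499293771/2185911559738696531968 = 505447028499293771/18.
Numerically: E[X] ≈ 2.808e+16.

E[X] = 121439531096594251776 · (11/18)^{17} = 505447028499293771/18 ≈ 2.808e+16.
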